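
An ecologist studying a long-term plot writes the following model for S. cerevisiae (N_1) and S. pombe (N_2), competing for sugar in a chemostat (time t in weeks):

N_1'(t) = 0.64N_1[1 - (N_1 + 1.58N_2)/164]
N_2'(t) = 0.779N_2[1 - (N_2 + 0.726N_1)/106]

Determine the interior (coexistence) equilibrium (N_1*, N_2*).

N_1* ≈ 23.7, N_2* ≈ 88.8

Setting both brackets to zero gives the nullclines N_1 + 1.58N_2 = 164 and 0.726N_1 + N_2 = 106.
Substituting N_2 = 106 - 0.726N_1 into the first: N_1(1 - 1.58·0.726) = 164 - 1.58·106.
So N_1* = -3.48/-0.147 = 23.7, and then N_2* = 106 - 0.726·23.7 = 88.8.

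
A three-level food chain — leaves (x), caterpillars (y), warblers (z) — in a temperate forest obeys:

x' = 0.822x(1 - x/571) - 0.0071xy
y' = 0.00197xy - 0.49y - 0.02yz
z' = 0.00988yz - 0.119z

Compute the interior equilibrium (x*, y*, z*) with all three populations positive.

x* ≈ 512, y* ≈ 12, z* ≈ 25.9

From dz/dt = 0: 0.00988y* = 0.119, so y* = 12.
From dx/dt = 0: 0.822(1 - x*/571) = 0.0071·12, giving x* = 571·(1 - 0.104) = 512.
From dy/dt = 0: 0.00197·512 - 0.49 = 0.02z*, so z* = 0.518/0.02 = 25.9.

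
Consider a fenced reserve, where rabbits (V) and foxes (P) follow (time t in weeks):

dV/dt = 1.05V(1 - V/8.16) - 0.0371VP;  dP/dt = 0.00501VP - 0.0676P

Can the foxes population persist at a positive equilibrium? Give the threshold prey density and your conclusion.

Threshold V = 13.5; K < 13.5, so no, the predator goes extinct.

The predator equation gives dP/dt > 0 only when V > 0.0676/0.00501 = 13.5.
Without the predator, V → K = 8.16. Since 8.16 < 13.5, the predator cannot invade.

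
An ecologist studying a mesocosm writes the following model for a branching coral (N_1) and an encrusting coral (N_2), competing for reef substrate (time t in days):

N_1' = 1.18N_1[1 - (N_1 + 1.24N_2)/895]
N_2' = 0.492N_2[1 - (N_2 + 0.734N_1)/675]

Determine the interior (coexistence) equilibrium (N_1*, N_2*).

N_1* ≈ 646, N_2* ≈ 201

Setting both brackets to zero gives the nullclines N_1 + 1.24N_2 = 895 and 0.734N_1 + N_2 = 675.
Substituting N_2 = 675 - 0.734N_1 into the first: N_1(1 - 1.24·0.734) = 895 - 1.24·675.
So N_1* = 58/0.0898 = 646, and then N_2* = 675 - 0.734·646 = 201.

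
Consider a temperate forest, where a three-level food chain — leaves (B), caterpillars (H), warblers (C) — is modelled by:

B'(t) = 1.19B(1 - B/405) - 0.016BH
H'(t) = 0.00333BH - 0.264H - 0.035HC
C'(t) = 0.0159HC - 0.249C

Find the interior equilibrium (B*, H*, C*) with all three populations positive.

B* ≈ 320, H* ≈ 15.7, C* ≈ 22.9

From dC/dt = 0: 0.0159H* = 0.249, so H* = 15.7.
From dB/dt = 0: 1.19(1 - B*/405) = 0.016·15.7, giving B* = 405·(1 - 0.211) = 320.
From dH/dt = 0: 0.00333·320 - 0.264 = 0.035C*, so C* = 0.801/0.035 = 22.9.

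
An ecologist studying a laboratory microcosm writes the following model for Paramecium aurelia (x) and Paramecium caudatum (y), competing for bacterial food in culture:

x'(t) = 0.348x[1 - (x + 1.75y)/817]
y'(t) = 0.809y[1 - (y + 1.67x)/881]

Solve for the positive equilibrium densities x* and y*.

x* ≈ 377, y* ≈ 251

Setting both brackets to zero gives the nullclines x + 1.75y = 817 and 1.67x + y = 881.
Substituting y = 881 - 1.67x into the first: x(1 - 1.75·1.67) = 817 - 1.75·881.
So x* = -725/-1.92 = 377, and then y* = 881 - 1.67·377 = 251.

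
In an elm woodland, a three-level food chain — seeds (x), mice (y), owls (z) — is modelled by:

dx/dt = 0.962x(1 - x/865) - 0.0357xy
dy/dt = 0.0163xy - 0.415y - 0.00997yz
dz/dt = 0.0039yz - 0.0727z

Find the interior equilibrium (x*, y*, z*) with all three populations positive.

From dz/dt = 0: 0.0039y* = 0.0727, so y* = 18.6.
From dx/dt = 0: 0.962(1 - x*/865) = 0.0357·18.6, giving x* = 865·(1 - 0.692) = 267.
From dy/dt = 0: 0.0163·267 - 0.415 = 0.00997z*, so z* = 3.93/0.00997 = 394.

x* ≈ 267, y* ≈ 18.6, z* ≈ 394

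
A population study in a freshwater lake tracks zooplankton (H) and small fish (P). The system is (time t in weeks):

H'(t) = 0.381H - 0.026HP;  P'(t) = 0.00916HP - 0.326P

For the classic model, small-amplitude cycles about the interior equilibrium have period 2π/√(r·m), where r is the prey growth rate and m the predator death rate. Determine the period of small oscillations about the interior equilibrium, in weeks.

T ≈ 17.8 weeks

Here r = 0.381 and m = 0.326, so r·m = 0.124.
ω = √0.124 = 0.352 per week, hence T = 2π/ω ≈ 17.8 weeks.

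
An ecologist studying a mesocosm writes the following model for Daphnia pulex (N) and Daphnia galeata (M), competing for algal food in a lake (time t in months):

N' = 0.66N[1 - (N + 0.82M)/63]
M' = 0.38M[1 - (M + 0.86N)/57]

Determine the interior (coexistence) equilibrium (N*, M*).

Setting both brackets to zero gives the nullclines N + 0.82M = 63 and 0.86N + M = 57.
Substituting M = 57 - 0.86N into the first: N(1 - 0.82·0.86) = 63 - 0.82·57.
So N* = 16.3/0.295 = 55.2, and then M* = 57 - 0.86·55.2 = 9.57.

N* ≈ 55.2, M* ≈ 9.57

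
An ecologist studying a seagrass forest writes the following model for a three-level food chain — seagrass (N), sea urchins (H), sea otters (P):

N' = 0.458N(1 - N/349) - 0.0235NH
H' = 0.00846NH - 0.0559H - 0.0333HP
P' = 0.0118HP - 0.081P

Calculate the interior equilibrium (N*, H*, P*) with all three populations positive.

N* ≈ 226, H* ≈ 6.86, P* ≈ 55.8

From dP/dt = 0: 0.0118H* = 0.081, so H* = 6.86.
From dN/dt = 0: 0.458(1 - N*/349) = 0.0235·6.86, giving N* = 349·(1 - 0.352) = 226.
From dH/dt = 0: 0.00846·226 - 0.0559 = 0.0333P*, so P* = 1.86/0.0333 = 55.8.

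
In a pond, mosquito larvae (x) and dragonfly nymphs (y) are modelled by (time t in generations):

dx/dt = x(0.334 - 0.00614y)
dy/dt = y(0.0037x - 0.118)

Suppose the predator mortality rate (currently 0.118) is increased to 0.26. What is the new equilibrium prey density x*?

At the interior fixed point, setting dy/dt = 0 with y > 0 fixes x* = (predator death rate)/(xy coefficient) — independent of the other coefficients.
With the change, x* = 0.26/0.0037 = 70.3; it rises from 31.9.

x* ≈ 70.3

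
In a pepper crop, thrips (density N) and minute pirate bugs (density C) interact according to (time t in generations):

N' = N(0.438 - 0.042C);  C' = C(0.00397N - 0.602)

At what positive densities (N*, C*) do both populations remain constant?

Set dC/dt = 0 with C > 0: 0.00397N - 0.602 = 0, so N* = 0.602/0.00397 = 152.
Set dN/dt = 0 with N > 0: 0.438 - 0.042C = 0, so C* = 0.438/0.042 = 10.4.

N* ≈ 152, C* ≈ 10.4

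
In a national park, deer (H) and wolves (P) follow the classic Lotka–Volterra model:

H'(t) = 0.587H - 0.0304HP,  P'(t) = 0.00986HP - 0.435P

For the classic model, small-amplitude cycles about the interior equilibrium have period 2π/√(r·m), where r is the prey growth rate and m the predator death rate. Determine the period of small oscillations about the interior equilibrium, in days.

Here r = 0.587 and m = 0.435, so r·m = 0.255.
ω = √0.255 = 0.505 per day, hence T = 2π/ω ≈ 12.4 days.

T ≈ 12.4 days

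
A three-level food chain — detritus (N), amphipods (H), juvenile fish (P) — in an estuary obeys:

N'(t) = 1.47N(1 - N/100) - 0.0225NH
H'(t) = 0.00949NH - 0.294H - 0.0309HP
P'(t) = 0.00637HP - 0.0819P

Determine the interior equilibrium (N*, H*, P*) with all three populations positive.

N* ≈ 80.3, H* ≈ 12.9, P* ≈ 15.2

From dP/dt = 0: 0.00637H* = 0.0819, so H* = 12.9.
From dN/dt = 0: 1.47(1 - N*/100) = 0.0225·12.9, giving N* = 100·(1 - 0.197) = 80.3.
From dH/dt = 0: 0.00949·80.3 - 0.294 = 0.0309P*, so P* = 0.468/0.0309 = 15.2.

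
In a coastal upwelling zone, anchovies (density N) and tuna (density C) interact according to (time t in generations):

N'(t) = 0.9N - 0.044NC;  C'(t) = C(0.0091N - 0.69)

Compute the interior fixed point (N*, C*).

Set dC/dt = 0 with C > 0: 0.0091N - 0.69 = 0, so N* = 0.69/0.0091 = 75.8.
Set dN/dt = 0 with N > 0: 0.9 - 0.044C = 0, so C* = 0.9/0.044 = 20.5.

N* ≈ 75.8, C* ≈ 20.5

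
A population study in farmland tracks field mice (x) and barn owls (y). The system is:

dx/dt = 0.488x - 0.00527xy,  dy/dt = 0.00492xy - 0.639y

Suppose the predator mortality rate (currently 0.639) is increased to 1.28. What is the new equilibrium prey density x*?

x* ≈ 260

At the interior fixed point, setting dy/dt = 0 with y > 0 fixes x* = (predator death rate)/(xy coefficient) — independent of the other coefficients.
With the change, x* = 1.28/0.00492 = 260; it rises from 130.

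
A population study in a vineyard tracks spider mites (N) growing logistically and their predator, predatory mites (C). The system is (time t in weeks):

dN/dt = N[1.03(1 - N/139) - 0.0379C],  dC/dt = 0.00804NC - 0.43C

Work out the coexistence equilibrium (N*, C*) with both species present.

N* ≈ 53.5, C* ≈ 16.7

From dC/dt = 0 with C > 0: 0.00804N* = 0.43, so N* = 53.5.
Substitute into dN/dt = 0: 1.03(1 - 53.5/139) = 0.0379C*.
The bracket is 0.615, giving C* = 0.634/0.0379 = 16.7.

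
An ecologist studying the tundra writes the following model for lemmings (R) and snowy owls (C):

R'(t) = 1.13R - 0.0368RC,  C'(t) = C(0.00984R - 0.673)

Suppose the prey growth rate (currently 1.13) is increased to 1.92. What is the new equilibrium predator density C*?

C* ≈ 52.2

At the interior fixed point, setting dR/dt = 0 with R > 0 fixes C* = (prey growth rate)/(RC coefficient) — independent of the other coefficients.
With the change, C* = 1.92/0.0368 = 52.2; it rises from 30.7.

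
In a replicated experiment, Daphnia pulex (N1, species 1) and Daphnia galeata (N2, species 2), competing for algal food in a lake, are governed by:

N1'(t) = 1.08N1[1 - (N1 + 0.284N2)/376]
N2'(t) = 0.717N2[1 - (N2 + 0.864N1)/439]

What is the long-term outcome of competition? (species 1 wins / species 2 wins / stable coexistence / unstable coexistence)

Compare the nullcline intercepts: K1/α12 = 376/0.284 = 1320 > K2 = 439; K2/α21 = 439/0.864 = 508 > K1 = 376.
Since both inequalities hold, each species can invade when rare, so the interior equilibrium is stable.

stable coexistence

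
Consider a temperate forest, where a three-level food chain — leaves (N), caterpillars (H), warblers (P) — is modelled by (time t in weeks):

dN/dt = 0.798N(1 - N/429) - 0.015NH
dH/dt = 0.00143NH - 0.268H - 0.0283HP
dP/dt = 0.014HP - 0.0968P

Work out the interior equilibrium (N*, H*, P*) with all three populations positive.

From dP/dt = 0: 0.014H* = 0.0968, so H* = 6.91.
From dN/dt = 0: 0.798(1 - N*/429) = 0.015·6.91, giving N* = 429·(1 - 0.13) = 373.
From dH/dt = 0: 0.00143·373 - 0.268 = 0.0283P*, so P* = 0.266/0.0283 = 9.39.

N* ≈ 373, H* ≈ 6.91, P* ≈ 9.39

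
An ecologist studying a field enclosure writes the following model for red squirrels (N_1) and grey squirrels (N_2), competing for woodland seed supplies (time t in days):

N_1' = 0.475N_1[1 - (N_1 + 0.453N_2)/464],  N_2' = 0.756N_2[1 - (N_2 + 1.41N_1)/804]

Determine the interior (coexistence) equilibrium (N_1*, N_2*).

Setting both brackets to zero gives the nullclines N_1 + 0.453N_2 = 464 and 1.41N_1 + N_2 = 804.
Substituting N_2 = 804 - 1.41N_1 into the first: N_1(1 - 0.453·1.41) = 464 - 0.453·804.
So N_1* = 99.8/0.361 = 276, and then N_2* = 804 - 1.41·276 = 415.

N_1* ≈ 276, N_2* ≈ 415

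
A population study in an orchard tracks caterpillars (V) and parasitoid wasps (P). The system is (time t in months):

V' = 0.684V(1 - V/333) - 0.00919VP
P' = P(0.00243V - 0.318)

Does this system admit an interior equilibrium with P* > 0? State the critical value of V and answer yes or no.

Threshold V = 131; K > 131, so yes, the predator persists.

The predator equation gives dP/dt > 0 only when V > 0.318/0.00243 = 131.
Without the predator, V → K = 333. Since 333 > 131, the predator can invade and persist.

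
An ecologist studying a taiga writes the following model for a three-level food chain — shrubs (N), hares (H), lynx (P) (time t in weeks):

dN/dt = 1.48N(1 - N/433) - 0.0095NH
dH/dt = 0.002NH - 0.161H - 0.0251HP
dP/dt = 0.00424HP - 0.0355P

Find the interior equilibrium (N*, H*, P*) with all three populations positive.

N* ≈ 410, H* ≈ 8.37, P* ≈ 26.2

From dP/dt = 0: 0.00424H* = 0.0355, so H* = 8.37.
From dN/dt = 0: 1.48(1 - N*/433) = 0.0095·8.37, giving N* = 433·(1 - 0.0537) = 410.
From dH/dt = 0: 0.002·410 - 0.161 = 0.0251P*, so P* = 0.658/0.0251 = 26.2.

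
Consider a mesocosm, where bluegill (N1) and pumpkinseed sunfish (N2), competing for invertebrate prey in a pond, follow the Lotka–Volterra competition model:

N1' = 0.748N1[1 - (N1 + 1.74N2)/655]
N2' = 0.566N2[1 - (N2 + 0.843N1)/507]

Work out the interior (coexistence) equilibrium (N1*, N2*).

Setting both brackets to zero gives the nullclines N1 + 1.74N2 = 655 and 0.843N1 + N2 = 507.
Substituting N2 = 507 - 0.843N1 into the first: N1(1 - 1.74·0.843) = 655 - 1.74·507.
So N1* = -227/-0.467 = 487, and then N2* = 507 - 0.843·487 = 96.8.

N1* ≈ 487, N2* ≈ 96.8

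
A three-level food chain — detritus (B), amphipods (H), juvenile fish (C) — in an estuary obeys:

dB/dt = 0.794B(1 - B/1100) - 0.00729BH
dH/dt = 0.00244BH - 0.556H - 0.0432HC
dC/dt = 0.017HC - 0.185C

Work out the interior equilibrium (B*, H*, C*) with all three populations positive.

From dC/dt = 0: 0.017H* = 0.185, so H* = 10.9.
From dB/dt = 0: 0.794(1 - B*/1100) = 0.00729·10.9, giving B* = 1100·(1 - 0.0999) = 990.
From dH/dt = 0: 0.00244·990 - 0.556 = 0.0432C*, so C* = 1.86/0.0432 = 43.1.

B* ≈ 990, H* ≈ 10.9, C* ≈ 43.1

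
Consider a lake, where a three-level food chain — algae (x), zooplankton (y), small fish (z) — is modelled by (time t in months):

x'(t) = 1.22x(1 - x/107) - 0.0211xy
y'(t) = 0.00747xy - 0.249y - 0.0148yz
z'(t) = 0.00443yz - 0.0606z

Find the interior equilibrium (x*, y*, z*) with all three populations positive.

x* ≈ 81.7, y* ≈ 13.7, z* ≈ 24.4

From dz/dt = 0: 0.00443y* = 0.0606, so y* = 13.7.
From dx/dt = 0: 1.22(1 - x*/107) = 0.0211·13.7, giving x* = 107·(1 - 0.237) = 81.7.
From dy/dt = 0: 0.00747·81.7 - 0.249 = 0.0148z*, so z* = 0.361/0.0148 = 24.4.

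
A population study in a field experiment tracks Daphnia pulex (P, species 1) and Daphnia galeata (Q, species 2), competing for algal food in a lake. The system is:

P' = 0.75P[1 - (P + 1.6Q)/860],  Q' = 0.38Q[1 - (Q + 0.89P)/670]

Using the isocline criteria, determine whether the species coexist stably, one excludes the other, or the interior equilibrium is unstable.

unstable coexistence (outcome depends on initial conditions)

Compare the nullcline intercepts: K1/α12 = 860/1.6 = 538 < K2 = 670; K2/α21 = 670/0.89 = 753 < K1 = 860.
Since both are reversed, neither can invade when rare; the interior point is a saddle.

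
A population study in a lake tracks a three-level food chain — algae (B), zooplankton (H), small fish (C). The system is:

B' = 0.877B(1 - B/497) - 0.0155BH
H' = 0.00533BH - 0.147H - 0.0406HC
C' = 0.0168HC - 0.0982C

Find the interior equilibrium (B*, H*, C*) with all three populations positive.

B* ≈ 446, H* ≈ 5.85, C* ≈ 54.9

From dC/dt = 0: 0.0168H* = 0.0982, so H* = 5.85.
From dB/dt = 0: 0.877(1 - B*/497) = 0.0155·5.85, giving B* = 497·(1 - 0.103) = 446.
From dH/dt = 0: 0.00533·446 - 0.147 = 0.0406C*, so C* = 2.23/0.0406 = 54.9.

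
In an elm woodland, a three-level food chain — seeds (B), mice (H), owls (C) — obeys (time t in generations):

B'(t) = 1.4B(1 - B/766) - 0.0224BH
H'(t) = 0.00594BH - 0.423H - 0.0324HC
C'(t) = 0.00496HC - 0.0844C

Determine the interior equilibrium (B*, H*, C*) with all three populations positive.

From dC/dt = 0: 0.00496H* = 0.0844, so H* = 17.
From dB/dt = 0: 1.4(1 - B*/766) = 0.0224·17, giving B* = 766·(1 - 0.272) = 557.
From dH/dt = 0: 0.00594·557 - 0.423 = 0.0324C*, so C* = 2.89/0.0324 = 89.1.

B* ≈ 557, H* ≈ 17, C* ≈ 89.1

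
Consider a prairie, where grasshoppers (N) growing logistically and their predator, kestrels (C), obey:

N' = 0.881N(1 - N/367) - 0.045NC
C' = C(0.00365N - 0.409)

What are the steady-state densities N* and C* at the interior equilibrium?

From dC/dt = 0 with C > 0: 0.00365N* = 0.409, so N* = 112.
Substitute into dN/dt = 0: 0.881(1 - 112/367) = 0.045C*.
The bracket is 0.695, giving C* = 0.612/0.045 = 13.6.

N* ≈ 112, C* ≈ 13.6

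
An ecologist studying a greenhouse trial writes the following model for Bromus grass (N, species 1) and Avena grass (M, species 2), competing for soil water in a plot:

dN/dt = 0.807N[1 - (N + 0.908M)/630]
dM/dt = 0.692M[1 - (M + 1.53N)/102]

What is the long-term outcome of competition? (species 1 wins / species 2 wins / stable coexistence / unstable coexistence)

Compare the nullcline intercepts: K1/α12 = 630/0.908 = 694 > K2 = 102; K2/α21 = 102/1.53 = 66.7 < K1 = 630.
Since the inequalities point opposite ways, species 1 can invade but species 2 cannot.

species 1 excludes species 2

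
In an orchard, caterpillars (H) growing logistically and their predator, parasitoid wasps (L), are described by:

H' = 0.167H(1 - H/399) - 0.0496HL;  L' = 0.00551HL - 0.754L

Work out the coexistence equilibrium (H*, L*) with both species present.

H* ≈ 137, L* ≈ 2.21

From dL/dt = 0 with L > 0: 0.00551H* = 0.754, so H* = 137.
Substitute into dH/dt = 0: 0.167(1 - 137/399) = 0.0496L*.
The bracket is 0.657, giving L* = 0.11/0.0496 = 2.21.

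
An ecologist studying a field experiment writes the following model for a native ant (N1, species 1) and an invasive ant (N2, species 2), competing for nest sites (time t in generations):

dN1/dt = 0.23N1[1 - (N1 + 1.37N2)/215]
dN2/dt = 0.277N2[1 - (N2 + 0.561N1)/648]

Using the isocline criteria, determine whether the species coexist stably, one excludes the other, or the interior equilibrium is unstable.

Compare the nullcline intercepts: K1/α12 = 215/1.37 = 157 < K2 = 648; K2/α21 = 648/0.561 = 1160 > K1 = 215.
Since the inequalities point opposite ways, species 2 can invade but species 1 cannot.

species 2 excludes species 1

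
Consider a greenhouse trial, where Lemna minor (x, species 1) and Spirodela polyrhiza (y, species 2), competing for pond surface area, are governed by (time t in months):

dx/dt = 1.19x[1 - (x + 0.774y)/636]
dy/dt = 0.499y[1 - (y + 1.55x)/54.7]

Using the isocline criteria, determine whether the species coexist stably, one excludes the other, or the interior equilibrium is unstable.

species 1 excludes species 2

Compare the nullcline intercepts: K1/α12 = 636/0.774 = 822 > K2 = 54.7; K2/α21 = 54.7/1.55 = 35.3 < K1 = 636.
Since the inequalities point opposite ways, species 1 can invade but species 2 cannot.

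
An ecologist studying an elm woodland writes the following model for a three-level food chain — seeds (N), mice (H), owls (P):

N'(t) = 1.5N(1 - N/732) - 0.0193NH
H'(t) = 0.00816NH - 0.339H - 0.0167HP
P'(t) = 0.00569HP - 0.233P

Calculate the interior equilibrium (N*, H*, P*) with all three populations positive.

N* ≈ 346, H* ≈ 40.9, P* ≈ 149

From dP/dt = 0: 0.00569H* = 0.233, so H* = 40.9.
From dN/dt = 0: 1.5(1 - N*/732) = 0.0193·40.9, giving N* = 732·(1 - 0.527) = 346.
From dH/dt = 0: 0.00816·346 - 0.339 = 0.0167P*, so P* = 2.49/0.0167 = 149.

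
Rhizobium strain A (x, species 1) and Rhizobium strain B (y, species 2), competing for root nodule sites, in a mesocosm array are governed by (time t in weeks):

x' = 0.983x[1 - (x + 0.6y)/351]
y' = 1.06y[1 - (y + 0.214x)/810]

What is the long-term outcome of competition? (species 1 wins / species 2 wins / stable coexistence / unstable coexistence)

Compare the nullcline intercepts: K1/α12 = 351/0.6 = 585 < K2 = 810; K2/α21 = 810/0.214 = 3790 > K1 = 351.
Since the inequalities point opposite ways, species 2 can invade but species 1 cannot.

species 2 excludes species 1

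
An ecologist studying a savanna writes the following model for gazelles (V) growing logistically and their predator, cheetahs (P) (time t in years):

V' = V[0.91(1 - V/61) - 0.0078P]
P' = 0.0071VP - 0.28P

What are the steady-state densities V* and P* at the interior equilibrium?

V* ≈ 39.4, P* ≈ 41.2

From dP/dt = 0 with P > 0: 0.0071V* = 0.28, so V* = 39.4.
Substitute into dV/dt = 0: 0.91(1 - 39.4/61) = 0.0078P*.
The bracket is 0.353, giving P* = 0.322/0.0078 = 41.2.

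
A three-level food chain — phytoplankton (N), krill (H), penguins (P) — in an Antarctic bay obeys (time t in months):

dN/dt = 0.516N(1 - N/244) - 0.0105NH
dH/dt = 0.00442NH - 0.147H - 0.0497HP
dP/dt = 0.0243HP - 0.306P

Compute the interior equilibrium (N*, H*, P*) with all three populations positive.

From dP/dt = 0: 0.0243H* = 0.306, so H* = 12.6.
From dN/dt = 0: 0.516(1 - N*/244) = 0.0105·12.6, giving N* = 244·(1 - 0.256) = 181.
From dH/dt = 0: 0.00442·181 - 0.147 = 0.0497P*, so P* = 0.655/0.0497 = 13.2.

N* ≈ 181, H* ≈ 12.6, P* ≈ 13.2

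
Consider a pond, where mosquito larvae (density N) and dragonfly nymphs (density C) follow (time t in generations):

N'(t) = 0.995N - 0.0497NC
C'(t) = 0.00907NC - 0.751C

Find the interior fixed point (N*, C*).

N* ≈ 82.8, C* ≈ 20

Set dC/dt = 0 with C > 0: 0.00907N - 0.751 = 0, so N* = 0.751/0.00907 = 82.8.
Set dN/dt = 0 with N > 0: 0.995 - 0.0497C = 0, so C* = 0.995/0.0497 = 20.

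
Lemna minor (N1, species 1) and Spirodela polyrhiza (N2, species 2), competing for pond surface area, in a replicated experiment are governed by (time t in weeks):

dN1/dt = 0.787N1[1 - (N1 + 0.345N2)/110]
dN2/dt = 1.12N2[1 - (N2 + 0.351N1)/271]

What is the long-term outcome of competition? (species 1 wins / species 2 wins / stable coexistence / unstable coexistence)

Compare the nullcline intercepts: K1/α12 = 110/0.345 = 319 > K2 = 271; K2/α21 = 271/0.351 = 772 > K1 = 110.
Since both inequalities hold, each species can invade when rare, so the interior equilibrium is stable.

stable coexistence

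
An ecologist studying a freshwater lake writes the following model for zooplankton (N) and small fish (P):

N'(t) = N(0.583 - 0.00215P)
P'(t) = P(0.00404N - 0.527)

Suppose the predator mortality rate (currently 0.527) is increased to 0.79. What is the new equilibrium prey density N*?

N* ≈ 196

At the interior fixed point, setting dP/dt = 0 with P > 0 fixes N* = (predator death rate)/(NP coefficient) — independent of the other coefficients.
With the change, N* = 0.79/0.00404 = 196; it rises from 130.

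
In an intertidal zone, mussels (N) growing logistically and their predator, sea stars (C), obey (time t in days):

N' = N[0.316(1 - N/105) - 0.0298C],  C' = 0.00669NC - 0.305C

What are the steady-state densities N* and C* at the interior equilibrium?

From dC/dt = 0 with C > 0: 0.00669N* = 0.305, so N* = 45.6.
Substitute into dN/dt = 0: 0.316(1 - 45.6/105) = 0.0298C*.
The bracket is 0.566, giving C* = 0.179/0.0298 = 6.

N* ≈ 45.6, C* ≈ 6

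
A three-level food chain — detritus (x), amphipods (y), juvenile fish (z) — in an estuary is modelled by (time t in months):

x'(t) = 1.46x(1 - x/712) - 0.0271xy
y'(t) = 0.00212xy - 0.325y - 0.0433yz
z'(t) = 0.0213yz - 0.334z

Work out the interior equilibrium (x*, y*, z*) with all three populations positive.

x* ≈ 505, y* ≈ 15.7, z* ≈ 17.2

From dz/dt = 0: 0.0213y* = 0.334, so y* = 15.7.
From dx/dt = 0: 1.46(1 - x*/712) = 0.0271·15.7, giving x* = 712·(1 - 0.291) = 505.
From dy/dt = 0: 0.00212·505 - 0.325 = 0.0433z*, so z* = 0.745/0.0433 = 17.2.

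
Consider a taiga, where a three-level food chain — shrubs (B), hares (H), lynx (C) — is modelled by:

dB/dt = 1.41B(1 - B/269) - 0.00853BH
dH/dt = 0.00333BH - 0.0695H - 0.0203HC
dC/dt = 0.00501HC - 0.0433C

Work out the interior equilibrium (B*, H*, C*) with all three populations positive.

From dC/dt = 0: 0.00501H* = 0.0433, so H* = 8.64.
From dB/dt = 0: 1.41(1 - B*/269) = 0.00853·8.64, giving B* = 269·(1 - 0.0523) = 255.
From dH/dt = 0: 0.00333·255 - 0.0695 = 0.0203C*, so C* = 0.779/0.0203 = 38.4.

B* ≈ 255, H* ≈ 8.64, C* ≈ 38.4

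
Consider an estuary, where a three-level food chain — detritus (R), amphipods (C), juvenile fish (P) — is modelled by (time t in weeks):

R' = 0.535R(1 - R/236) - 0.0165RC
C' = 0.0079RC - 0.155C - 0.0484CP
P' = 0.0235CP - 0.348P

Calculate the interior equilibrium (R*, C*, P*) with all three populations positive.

From dP/dt = 0: 0.0235C* = 0.348, so C* = 14.8.
From dR/dt = 0: 0.535(1 - R*/236) = 0.0165·14.8, giving R* = 236·(1 - 0.457) = 128.
From dC/dt = 0: 0.0079·128 - 0.155 = 0.0484P*, so P* = 0.858/0.0484 = 17.7.

R* ≈ 128, C* ≈ 14.8, P* ≈ 17.7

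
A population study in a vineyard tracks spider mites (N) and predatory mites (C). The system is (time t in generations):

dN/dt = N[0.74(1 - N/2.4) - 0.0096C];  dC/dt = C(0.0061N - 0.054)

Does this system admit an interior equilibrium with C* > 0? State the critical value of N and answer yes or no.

Threshold N = 8.85; K < 8.85, so no, the predator goes extinct.

The predator equation gives dC/dt > 0 only when N > 0.054/0.0061 = 8.85.
Without the predator, N → K = 2.4. Since 2.4 < 8.85, the predator cannot invade.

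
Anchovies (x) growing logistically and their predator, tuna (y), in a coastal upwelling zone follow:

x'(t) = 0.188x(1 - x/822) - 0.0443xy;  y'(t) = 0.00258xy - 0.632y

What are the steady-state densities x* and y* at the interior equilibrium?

From dy/dt = 0 with y > 0: 0.00258x* = 0.632, so x* = 245.
Substitute into dx/dt = 0: 0.188(1 - 245/822) = 0.0443y*.
The bracket is 0.702, giving y* = 0.132/0.0443 = 2.98.

x* ≈ 245, y* ≈ 2.98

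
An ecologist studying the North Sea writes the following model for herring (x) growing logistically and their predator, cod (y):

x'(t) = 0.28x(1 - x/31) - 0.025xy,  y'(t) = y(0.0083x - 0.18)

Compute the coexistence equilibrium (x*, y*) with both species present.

From dy/dt = 0 with y > 0: 0.0083x* = 0.18, so x* = 21.7.
Substitute into dx/dt = 0: 0.28(1 - 21.7/31) = 0.025y*.
The bracket is 0.3, giving y* = 0.0841/0.025 = 3.36.

x* ≈ 21.7, y* ≈ 3.36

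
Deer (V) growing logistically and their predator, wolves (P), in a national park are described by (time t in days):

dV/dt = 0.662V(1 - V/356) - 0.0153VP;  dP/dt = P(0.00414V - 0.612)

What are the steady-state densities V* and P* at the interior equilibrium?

V* ≈ 148, P* ≈ 25.3

From dP/dt = 0 with P > 0: 0.00414V* = 0.612, so V* = 148.
Substitute into dV/dt = 0: 0.662(1 - 148/356) = 0.0153P*.
The bracket is 0.585, giving P* = 0.387/0.0153 = 25.3.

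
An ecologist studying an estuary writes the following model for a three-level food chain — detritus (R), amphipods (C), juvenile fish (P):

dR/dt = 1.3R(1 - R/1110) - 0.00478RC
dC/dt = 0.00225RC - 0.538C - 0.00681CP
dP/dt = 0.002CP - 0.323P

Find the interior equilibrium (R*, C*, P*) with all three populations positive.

R* ≈ 451, C* ≈ 162, P* ≈ 70

From dP/dt = 0: 0.002C* = 0.323, so C* = 162.
From dR/dt = 0: 1.3(1 - R*/1110) = 0.00478·162, giving R* = 1110·(1 - 0.594) = 451.
From dC/dt = 0: 0.00225·451 - 0.538 = 0.00681P*, so P* = 0.476/0.00681 = 70.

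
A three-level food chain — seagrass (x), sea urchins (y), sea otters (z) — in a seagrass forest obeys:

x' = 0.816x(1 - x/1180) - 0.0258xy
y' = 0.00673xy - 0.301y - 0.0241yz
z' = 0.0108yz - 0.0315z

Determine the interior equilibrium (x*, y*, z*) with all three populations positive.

x* ≈ 1070, y* ≈ 2.92, z* ≈ 287

From dz/dt = 0: 0.0108y* = 0.0315, so y* = 2.92.
From dx/dt = 0: 0.816(1 - x*/1180) = 0.0258·2.92, giving x* = 1180·(1 - 0.0922) = 1070.
From dy/dt = 0: 0.00673·1070 - 0.301 = 0.0241z*, so z* = 6.91/0.0241 = 287.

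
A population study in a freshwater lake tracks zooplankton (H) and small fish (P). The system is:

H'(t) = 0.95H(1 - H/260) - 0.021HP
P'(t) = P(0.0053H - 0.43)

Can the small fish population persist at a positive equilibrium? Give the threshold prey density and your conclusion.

The predator equation gives dP/dt > 0 only when H > 0.43/0.0053 = 81.1.
Without the predator, H → K = 260. Since 260 > 81.1, the predator can invade and persist.

Threshold H = 81.1; K > 81.1, so yes, the predator persists.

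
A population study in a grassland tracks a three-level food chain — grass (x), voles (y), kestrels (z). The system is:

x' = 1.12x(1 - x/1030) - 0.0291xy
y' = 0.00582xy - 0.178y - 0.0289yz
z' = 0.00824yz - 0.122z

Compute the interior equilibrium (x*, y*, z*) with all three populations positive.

x* ≈ 634, y* ≈ 14.8, z* ≈ 121

From dz/dt = 0: 0.00824y* = 0.122, so y* = 14.8.
From dx/dt = 0: 1.12(1 - x*/1030) = 0.0291·14.8, giving x* = 1030·(1 - 0.385) = 634.
From dy/dt = 0: 0.00582·634 - 0.178 = 0.0289z*, so z* = 3.51/0.0289 = 121.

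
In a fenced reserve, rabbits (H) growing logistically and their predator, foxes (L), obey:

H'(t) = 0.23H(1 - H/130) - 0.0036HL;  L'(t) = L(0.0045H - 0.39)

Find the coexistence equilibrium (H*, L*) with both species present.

H* ≈ 86.7, L* ≈ 21.3

From dL/dt = 0 with L > 0: 0.0045H* = 0.39, so H* = 86.7.
Substitute into dH/dt = 0: 0.23(1 - 86.7/130) = 0.0036L*.
The bracket is 0.333, giving L* = 0.0767/0.0036 = 21.3.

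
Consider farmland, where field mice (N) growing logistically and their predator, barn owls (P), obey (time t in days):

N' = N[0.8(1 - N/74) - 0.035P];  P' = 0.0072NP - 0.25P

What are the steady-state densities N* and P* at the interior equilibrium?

From dP/dt = 0 with P > 0: 0.0072N* = 0.25, so N* = 34.7.
Substitute into dN/dt = 0: 0.8(1 - 34.7/74) = 0.035P*.
The bracket is 0.531, giving P* = 0.425/0.035 = 12.1.

N* ≈ 34.7, P* ≈ 12.1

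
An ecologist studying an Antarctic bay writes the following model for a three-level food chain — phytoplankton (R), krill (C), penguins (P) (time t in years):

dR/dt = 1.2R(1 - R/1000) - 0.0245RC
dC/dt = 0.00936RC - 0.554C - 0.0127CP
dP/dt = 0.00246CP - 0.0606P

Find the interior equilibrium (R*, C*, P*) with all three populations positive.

R* ≈ 497, C* ≈ 24.6, P* ≈ 323

From dP/dt = 0: 0.00246C* = 0.0606, so C* = 24.6.
From dR/dt = 0: 1.2(1 - R*/1000) = 0.0245·24.6, giving R* = 1000·(1 - 0.503) = 497.
From dC/dt = 0: 0.00936·497 - 0.554 = 0.0127P*, so P* = 4.1/0.0127 = 323.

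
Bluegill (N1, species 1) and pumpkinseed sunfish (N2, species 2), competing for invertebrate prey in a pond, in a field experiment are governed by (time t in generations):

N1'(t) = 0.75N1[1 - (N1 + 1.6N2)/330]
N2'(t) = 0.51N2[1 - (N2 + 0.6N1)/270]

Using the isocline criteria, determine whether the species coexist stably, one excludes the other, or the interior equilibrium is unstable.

species 2 excludes species 1

Compare the nullcline intercepts: K1/α12 = 330/1.6 = 206 < K2 = 270; K2/α21 = 270/0.6 = 450 > K1 = 330.
Since the inequalities point opposite ways, species 2 can invade but species 1 cannot.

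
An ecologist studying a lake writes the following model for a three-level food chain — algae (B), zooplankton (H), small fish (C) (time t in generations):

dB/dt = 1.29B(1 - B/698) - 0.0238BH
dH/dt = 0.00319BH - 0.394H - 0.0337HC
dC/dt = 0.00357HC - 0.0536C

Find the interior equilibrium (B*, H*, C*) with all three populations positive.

B* ≈ 505, H* ≈ 15, C* ≈ 36.1

From dC/dt = 0: 0.00357H* = 0.0536, so H* = 15.
From dB/dt = 0: 1.29(1 - B*/698) = 0.0238·15, giving B* = 698·(1 - 0.277) = 505.
From dH/dt = 0: 0.00319·505 - 0.394 = 0.0337C*, so C* = 1.22/0.0337 = 36.1.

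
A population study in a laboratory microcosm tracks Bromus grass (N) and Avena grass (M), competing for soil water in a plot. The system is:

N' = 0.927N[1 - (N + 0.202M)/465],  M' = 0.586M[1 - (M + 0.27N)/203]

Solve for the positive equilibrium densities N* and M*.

Setting both brackets to zero gives the nullclines N + 0.202M = 465 and 0.27N + M = 203.
Substituting M = 203 - 0.27N into the first: N(1 - 0.202·0.27) = 465 - 0.202·203.
So N* = 424/0.945 = 448, and then M* = 203 - 0.27·448 = 81.9.

N* ≈ 448, M* ≈ 81.9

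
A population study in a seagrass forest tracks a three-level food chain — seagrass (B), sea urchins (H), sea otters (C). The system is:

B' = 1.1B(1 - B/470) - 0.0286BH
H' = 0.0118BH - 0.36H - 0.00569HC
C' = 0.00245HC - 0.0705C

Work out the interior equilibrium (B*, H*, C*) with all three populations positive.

B* ≈ 118, H* ≈ 28.8, C* ≈ 182

From dC/dt = 0: 0.00245H* = 0.0705, so H* = 28.8.
From dB/dt = 0: 1.1(1 - B*/470) = 0.0286·28.8, giving B* = 470·(1 - 0.748) = 118.
From dH/dt = 0: 0.0118·118 - 0.36 = 0.00569C*, so C* = 1.04/0.00569 = 182.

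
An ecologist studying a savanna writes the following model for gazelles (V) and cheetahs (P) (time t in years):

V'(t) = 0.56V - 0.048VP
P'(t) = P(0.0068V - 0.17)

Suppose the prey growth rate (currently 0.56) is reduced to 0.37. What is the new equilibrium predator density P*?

At the interior fixed point, setting dV/dt = 0 with V > 0 fixes P* = (prey growth rate)/(VP coefficient) — independent of the other coefficients.
With the change, P* = 0.37/0.048 = 7.71; it falls from 11.7.

P* ≈ 7.71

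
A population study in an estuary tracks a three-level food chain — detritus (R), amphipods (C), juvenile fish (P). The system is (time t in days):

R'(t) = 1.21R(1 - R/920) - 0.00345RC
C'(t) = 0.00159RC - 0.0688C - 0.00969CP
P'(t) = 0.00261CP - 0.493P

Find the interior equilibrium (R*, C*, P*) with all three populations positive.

From dP/dt = 0: 0.00261C* = 0.493, so C* = 189.
From dR/dt = 0: 1.21(1 - R*/920) = 0.00345·189, giving R* = 920·(1 - 0.539) = 425.
From dC/dt = 0: 0.00159·425 - 0.0688 = 0.00969P*, so P* = 0.606/0.00969 = 62.6.

R* ≈ 425, C* ≈ 189, P* ≈ 62.6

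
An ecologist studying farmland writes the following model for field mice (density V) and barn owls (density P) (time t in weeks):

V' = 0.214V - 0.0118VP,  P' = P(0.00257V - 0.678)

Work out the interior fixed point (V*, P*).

V* ≈ 264, P* ≈ 18.1

Set dP/dt = 0 with P > 0: 0.00257V - 0.678 = 0, so V* = 0.678/0.00257 = 264.
Set dV/dt = 0 with V > 0: 0.214 - 0.0118P = 0, so P* = 0.214/0.0118 = 18.1.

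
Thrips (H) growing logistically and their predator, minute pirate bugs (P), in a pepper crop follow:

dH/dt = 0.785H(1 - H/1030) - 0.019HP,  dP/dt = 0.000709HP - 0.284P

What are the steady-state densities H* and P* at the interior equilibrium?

From dP/dt = 0 with P > 0: 0.000709H* = 0.284, so H* = 401.
Substitute into dH/dt = 0: 0.785(1 - 401/1030) = 0.019P*.
The bracket is 0.611, giving P* = 0.48/0.019 = 25.2.

H* ≈ 401, P* ≈ 25.2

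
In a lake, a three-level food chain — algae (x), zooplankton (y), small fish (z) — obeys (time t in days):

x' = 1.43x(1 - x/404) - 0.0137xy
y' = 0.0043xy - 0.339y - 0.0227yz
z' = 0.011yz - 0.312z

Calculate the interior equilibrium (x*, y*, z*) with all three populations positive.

From dz/dt = 0: 0.011y* = 0.312, so y* = 28.4.
From dx/dt = 0: 1.43(1 - x*/404) = 0.0137·28.4, giving x* = 404·(1 - 0.272) = 294.
From dy/dt = 0: 0.0043·294 - 0.339 = 0.0227z*, so z* = 0.926/0.0227 = 40.8.

x* ≈ 294, y* ≈ 28.4, z* ≈ 40.8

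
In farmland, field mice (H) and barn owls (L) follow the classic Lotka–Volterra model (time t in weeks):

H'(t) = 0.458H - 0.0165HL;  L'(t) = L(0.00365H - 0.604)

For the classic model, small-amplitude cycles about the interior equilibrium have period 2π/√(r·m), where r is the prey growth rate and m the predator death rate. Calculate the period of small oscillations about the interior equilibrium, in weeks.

T ≈ 11.9 weeks

Here r = 0.458 and m = 0.604, so r·m = 0.277.
ω = √0.277 = 0.526 per week, hence T = 2π/ω ≈ 11.9 weeks.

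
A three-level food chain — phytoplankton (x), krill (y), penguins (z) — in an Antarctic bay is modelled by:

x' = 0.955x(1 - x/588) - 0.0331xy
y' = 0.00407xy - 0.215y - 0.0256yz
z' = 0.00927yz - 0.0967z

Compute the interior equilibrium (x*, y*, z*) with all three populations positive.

x* ≈ 375, y* ≈ 10.4, z* ≈ 51.3

From dz/dt = 0: 0.00927y* = 0.0967, so y* = 10.4.
From dx/dt = 0: 0.955(1 - x*/588) = 0.0331·10.4, giving x* = 588·(1 - 0.362) = 375.
From dy/dt = 0: 0.00407·375 - 0.215 = 0.0256z*, so z* = 1.31/0.0256 = 51.3.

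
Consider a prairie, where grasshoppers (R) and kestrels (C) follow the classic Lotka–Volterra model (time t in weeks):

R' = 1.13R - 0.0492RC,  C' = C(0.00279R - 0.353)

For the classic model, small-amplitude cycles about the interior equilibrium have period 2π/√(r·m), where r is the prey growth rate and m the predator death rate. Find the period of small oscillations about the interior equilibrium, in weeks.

T ≈ 9.95 weeks

Here r = 1.13 and m = 0.353, so r·m = 0.399.
ω = √0.399 = 0.632 per week, hence T = 2π/ω ≈ 9.95 weeks.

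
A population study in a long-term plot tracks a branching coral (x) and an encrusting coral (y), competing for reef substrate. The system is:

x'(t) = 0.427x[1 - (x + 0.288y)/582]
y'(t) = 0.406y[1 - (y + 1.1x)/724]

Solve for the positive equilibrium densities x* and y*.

Setting both brackets to zero gives the nullclines x + 0.288y = 582 and 1.1x + y = 724.
Substituting y = 724 - 1.1x into the first: x(1 - 0.288·1.1) = 582 - 0.288·724.
So x* = 373/0.683 = 547, and then y* = 724 - 1.1·547 = 123.

x* ≈ 547, y* ≈ 123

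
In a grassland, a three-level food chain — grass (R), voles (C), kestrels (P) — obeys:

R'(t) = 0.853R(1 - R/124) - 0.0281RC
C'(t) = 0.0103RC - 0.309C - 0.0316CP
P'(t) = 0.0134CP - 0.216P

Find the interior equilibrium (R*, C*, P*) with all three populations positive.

From dP/dt = 0: 0.0134C* = 0.216, so C* = 16.1.
From dR/dt = 0: 0.853(1 - R*/124) = 0.0281·16.1, giving R* = 124·(1 - 0.531) = 58.2.
From dC/dt = 0: 0.0103·58.2 - 0.309 = 0.0316P*, so P* = 0.29/0.0316 = 9.18.

R* ≈ 58.2, C* ≈ 16.1, P* ≈ 9.18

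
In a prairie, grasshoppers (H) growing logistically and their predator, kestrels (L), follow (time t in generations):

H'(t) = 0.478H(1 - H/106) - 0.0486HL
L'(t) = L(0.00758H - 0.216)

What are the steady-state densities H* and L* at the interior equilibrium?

H* ≈ 28.5, L* ≈ 7.19

From dL/dt = 0 with L > 0: 0.00758H* = 0.216, so H* = 28.5.
Substitute into dH/dt = 0: 0.478(1 - 28.5/106) = 0.0486L*.
The bracket is 0.731, giving L* = 0.349/0.0486 = 7.19.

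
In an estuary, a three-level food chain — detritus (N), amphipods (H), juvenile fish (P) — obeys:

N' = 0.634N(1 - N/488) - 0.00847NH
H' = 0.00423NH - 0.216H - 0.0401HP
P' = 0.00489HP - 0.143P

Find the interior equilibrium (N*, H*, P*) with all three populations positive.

N* ≈ 297, H* ≈ 29.2, P* ≈ 26

From dP/dt = 0: 0.00489H* = 0.143, so H* = 29.2.
From dN/dt = 0: 0.634(1 - N*/488) = 0.00847·29.2, giving N* = 488·(1 - 0.391) = 297.
From dH/dt = 0: 0.00423·297 - 0.216 = 0.0401P*, so P* = 1.04/0.0401 = 26.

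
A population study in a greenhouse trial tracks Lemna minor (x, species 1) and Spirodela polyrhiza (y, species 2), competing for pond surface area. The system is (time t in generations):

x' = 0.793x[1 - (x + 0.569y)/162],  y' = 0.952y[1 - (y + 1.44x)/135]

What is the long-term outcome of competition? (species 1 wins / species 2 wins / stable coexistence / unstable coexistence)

Compare the nullcline intercepts: K1/α12 = 162/0.569 = 285 > K2 = 135; K2/α21 = 135/1.44 = 93.8 < K1 = 162.
Since the inequalities point opposite ways, species 1 can invade but species 2 cannot.

species 1 excludes species 2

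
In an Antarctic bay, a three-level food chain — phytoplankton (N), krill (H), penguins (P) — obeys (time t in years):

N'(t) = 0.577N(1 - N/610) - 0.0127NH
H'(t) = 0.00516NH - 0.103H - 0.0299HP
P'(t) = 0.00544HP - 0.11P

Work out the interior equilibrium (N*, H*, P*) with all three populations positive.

N* ≈ 339, H* ≈ 20.2, P* ≈ 55

From dP/dt = 0: 0.00544H* = 0.11, so H* = 20.2.
From dN/dt = 0: 0.577(1 - N*/610) = 0.0127·20.2, giving N* = 610·(1 - 0.445) = 339.
From dH/dt = 0: 0.00516·339 - 0.103 = 0.0299P*, so P* = 1.64/0.0299 = 55.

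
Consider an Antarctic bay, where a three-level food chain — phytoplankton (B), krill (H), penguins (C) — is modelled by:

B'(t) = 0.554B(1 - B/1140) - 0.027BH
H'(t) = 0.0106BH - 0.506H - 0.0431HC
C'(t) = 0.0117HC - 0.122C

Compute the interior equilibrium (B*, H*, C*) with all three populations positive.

B* ≈ 561, H* ≈ 10.4, C* ≈ 126

From dC/dt = 0: 0.0117H* = 0.122, so H* = 10.4.
From dB/dt = 0: 0.554(1 - B*/1140) = 0.027·10.4, giving B* = 1140·(1 - 0.508) = 561.
From dH/dt = 0: 0.0106·561 - 0.506 = 0.0431C*, so C* = 5.44/0.0431 = 126.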